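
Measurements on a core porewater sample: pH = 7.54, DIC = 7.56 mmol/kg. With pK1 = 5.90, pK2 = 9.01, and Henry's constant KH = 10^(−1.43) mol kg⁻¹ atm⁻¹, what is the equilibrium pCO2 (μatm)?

α₀ = 1 / (1 + K1/[H⁺] + K1K2/[H⁺]²) = 1 / (1 + 10^+1.64 + 10^+0.17)
   = 1 / (1 + 43.652 + 1.4791) = 1/46.131 = 0.02168
[CO2*] = α₀ × DIC = 0.02168 × 7.56 = 0.1639 mmol/kg
pCO2 = [CO2*]/KH = 1.639×10^-4 / 3.715×10^-2 = 4410 μatm

pCO2 = 4410 μatm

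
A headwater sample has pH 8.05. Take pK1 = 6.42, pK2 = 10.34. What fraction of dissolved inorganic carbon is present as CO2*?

α₀ = 0.0228

α₀ = 1 / (1 + K1/[H⁺] + K1K2/[H⁺]²) = 1 / (1 + 10^+1.63 + 10^-0.66)
   = 1 / (1 + 42.658 + 0.21878) = 1/43.877 = 0.02279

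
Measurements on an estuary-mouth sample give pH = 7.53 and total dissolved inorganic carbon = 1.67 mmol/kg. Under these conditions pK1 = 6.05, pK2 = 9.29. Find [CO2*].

[CO2*] = 0.0526 mmol/kg

α₀ = 1 / (1 + K1/[H⁺] + K1K2/[H⁺]²) = 1 / (1 + 10^+1.48 + 10^-0.28)
   = 1 / (1 + 30.200 + 0.52481) = 1/31.724 = 0.03152
[CO2*] = α₀ × DIC = 0.03152 × 1.67 = 0.0526 mmol/kg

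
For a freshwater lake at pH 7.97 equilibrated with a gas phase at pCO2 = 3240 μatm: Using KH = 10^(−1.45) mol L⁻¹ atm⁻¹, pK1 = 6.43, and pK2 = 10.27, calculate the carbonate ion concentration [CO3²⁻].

[CO2*] = KH · pCO2 = 10^(−1.45) × 3240×10^-6 = 1.150×10^-4 mol/L
α₀ = 1/(1 + K1/[H⁺] + K1K2/[H⁺]²) = 1/(1 + 10^+1.54 + 10^-0.76) = 0.02790
DIC = [CO2*]/α₀ = 1.150×10^-4 / 0.02790 = 4.121 mmol/L
[CO3²⁻] = α₂·DIC; α₂ = 0.004848, so [CO3²⁻] = 0.004848 × 4.121 = 0.0200 mmol/L = 20.0 μmol/L

[CO3²⁻] = 20.0 μmol/L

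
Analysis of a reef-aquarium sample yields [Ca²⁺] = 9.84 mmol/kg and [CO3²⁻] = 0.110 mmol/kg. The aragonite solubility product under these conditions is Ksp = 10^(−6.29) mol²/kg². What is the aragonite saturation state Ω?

Ω = 2.11

Ksp = 10^(−6.29) = 5.129×10^-7
Ω = [Ca²⁺][CO3²⁻]/Ksp = (9.84×10^-3)(0.110×10^-3) / 5.129×10^-7 = 2.11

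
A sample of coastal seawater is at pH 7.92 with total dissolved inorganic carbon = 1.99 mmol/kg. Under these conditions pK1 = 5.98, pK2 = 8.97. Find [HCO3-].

[HCO3⁻] = 1.81 mmol/kg

α₁ = 1 / (1 + [H⁺]/K1 + K2/[H⁺]) = 1 / (1 + 10^-1.94 + 10^-1.05)
   = 1 / (1 + 0.011482 + 0.089125) = 1/1.1006 = 0.9086
[HCO3⁻] = α₁ × DIC = 0.9086 × 1.99 = 1.81 mmol/kg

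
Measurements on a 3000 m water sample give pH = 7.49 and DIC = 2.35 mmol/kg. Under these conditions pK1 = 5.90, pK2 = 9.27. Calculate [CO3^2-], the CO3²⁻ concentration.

[CO3²⁻] = 0.0374 mmol/kg

α₂ = 1 / (1 + [H⁺]/K2 + [H⁺]²/(K1K2)) = 1 / (1 + 10^+1.78 + 10^+0.19)
   = 1 / (1 + 60.256 + 1.5488) = 1/62.805 = 0.01592
[CO3²⁻] = α₂ × DIC = 0.01592 × 2.35 = 0.0374 mmol/kg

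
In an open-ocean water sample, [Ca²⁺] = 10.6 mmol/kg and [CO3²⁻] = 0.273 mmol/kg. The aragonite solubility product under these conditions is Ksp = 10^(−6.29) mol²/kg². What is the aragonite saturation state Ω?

Ksp = 10^(−6.29) = 5.129×10^-7
Ω = [Ca²⁺][CO3²⁻]/Ksp = (10.6×10^-3)(0.273×10^-3) / 5.129×10^-7 = 5.64

Ω = 5.64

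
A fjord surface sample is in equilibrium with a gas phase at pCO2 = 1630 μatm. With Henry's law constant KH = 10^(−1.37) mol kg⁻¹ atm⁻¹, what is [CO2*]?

[CO2*] = 69.5 μmol/kg

KH = 10^(−1.37) = 4.266×10^-2 mol kg⁻¹ atm⁻¹
[CO2*] = KH · pCO2 = 4.266×10^-2 × 1630×10^-6 atm = 6.95×10^-5 mol/kg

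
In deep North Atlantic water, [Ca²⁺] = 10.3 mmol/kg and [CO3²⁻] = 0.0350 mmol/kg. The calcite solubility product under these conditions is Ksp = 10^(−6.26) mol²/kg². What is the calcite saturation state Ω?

Ksp = 10^(−6.26) = 5.495×10^-7
Ω = [Ca²⁺][CO3²⁻]/Ksp = (10.3×10^-3)(0.0350×10^-3) / 5.495×10^-7 = 0.656

Ω = 0.656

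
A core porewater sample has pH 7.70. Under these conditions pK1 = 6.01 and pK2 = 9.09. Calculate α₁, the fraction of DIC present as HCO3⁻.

α₁ = 1 / (1 + [H⁺]/K1 + K2/[H⁺]) = 1 / (1 + 10^-1.69 + 10^-1.39)
   = 1 / (1 + 0.020417 + 0.040738) = 1/1.0612 = 0.9424

α₁ = 0.942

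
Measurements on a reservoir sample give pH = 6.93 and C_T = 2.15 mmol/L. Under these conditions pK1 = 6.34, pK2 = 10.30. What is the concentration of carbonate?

α₂ = 1 / (1 + [H⁺]/K2 + [H⁺]²/(K1K2)) = 1 / (1 + 10^+3.37 + 10^+2.78)
   = 1 / (1 + 2344.2 + 602.56) = 1/2947.8 = 0.0003392
[CO3²⁻] = α₂ × DIC = 0.0003392 × 2.15 = 0.000729 mmol/L = 0.729 μmol/L

[CO3²⁻] = 0.729 μmol/L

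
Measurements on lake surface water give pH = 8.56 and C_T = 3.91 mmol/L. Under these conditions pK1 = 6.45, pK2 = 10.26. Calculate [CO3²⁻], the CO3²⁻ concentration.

[CO3²⁻] = 0.0759 mmol/L

α₂ = 1 / (1 + [H⁺]/K2 + [H⁺]²/(K1K2)) = 1 / (1 + 10^+1.70 + 10^-0.41)
   = 1 / (1 + 50.119 + 0.38905) = 1/51.508 = 0.01941
[CO3²⁻] = α₂ × DIC = 0.01941 × 3.91 = 0.0759 mmol/L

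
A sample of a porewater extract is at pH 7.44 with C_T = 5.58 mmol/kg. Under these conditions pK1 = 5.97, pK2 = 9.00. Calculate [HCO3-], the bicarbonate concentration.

α₁ = 1 / (1 + [H⁺]/K1 + K2/[H⁺]) = 1 / (1 + 10^-1.47 + 10^-1.56)
   = 1 / (1 + 0.033884 + 0.027542) = 1/1.0614 = 0.9421
[HCO3⁻] = α₁ × DIC = 0.9421 × 5.58 = 5.26 mmol/kg

[HCO3⁻] = 5.26 mmol/kg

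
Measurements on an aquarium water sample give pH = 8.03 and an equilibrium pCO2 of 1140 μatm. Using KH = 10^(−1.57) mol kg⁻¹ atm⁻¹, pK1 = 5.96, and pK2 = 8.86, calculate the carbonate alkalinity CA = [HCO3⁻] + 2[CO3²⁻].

[CO2*] = KH · pCO2 = 10^(−1.57) × 1140×10^-6 = 3.068×10^-5 mol/kg
α₀ = 1/(1 + K1/[H⁺] + K1K2/[H⁺]²) = 1/(1 + 10^+2.07 + 10^+1.24) = 0.007360
DIC = [CO2*]/α₀ = 3.068×10^-5 / 0.007360 = 4.169 mmol/kg
CA = (α₁ + 2α₂)·DIC = (0.8647 + 2×0.1279) × 4.169 = 4.67 mmol/kg

CA = 4.67 mmol/kg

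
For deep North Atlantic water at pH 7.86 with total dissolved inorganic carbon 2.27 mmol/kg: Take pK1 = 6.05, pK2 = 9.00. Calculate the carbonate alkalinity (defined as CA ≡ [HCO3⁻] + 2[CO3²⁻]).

CA = [HCO3⁻] + 2[CO3²⁻] = (α₁ + 2α₂)·DIC
At pH 7.86: [H⁺]/K1 = 10^-1.81 = 0.015488, K2/[H⁺] = 10^-1.14 = 0.072444
α₁ = 1/(1 + 0.015488 + 0.072444) = 1/1.0879 = 0.9192; α₂ = α₁·K2/[H⁺] = 0.06659
α₁ + 2α₂ = 1.0524
CA = 1.0524 × 2.27 = 2.39 mmol/kg

CA = 2.39 mmol/kg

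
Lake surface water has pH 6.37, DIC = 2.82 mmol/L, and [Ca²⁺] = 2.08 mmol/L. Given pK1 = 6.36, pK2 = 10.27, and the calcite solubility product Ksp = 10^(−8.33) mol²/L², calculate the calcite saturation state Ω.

Ω = 0.0798

α₂ = 1 / (1 + [H⁺]/K2 + [H⁺]²/(K1K2)) = 1 / (1 + 10^+3.90 + 10^+3.89)
   = 1 / (1 + 7943.3 + 7762.5) = 1/1.5707×10^4 = 6.367×10^-5
[CO3²⁻] = α₂ × DIC = 6.367×10^-5 × 2.82 = 0.0001795 mmol/L = 0.1795 μmol/L
Ksp = 10^(−8.33) = 4.677×10^-9
Ω = [Ca²⁺][CO3²⁻]/Ksp = (2.08×10^-3)(1.795×10^-7) / 4.677×10^-9 = 0.0798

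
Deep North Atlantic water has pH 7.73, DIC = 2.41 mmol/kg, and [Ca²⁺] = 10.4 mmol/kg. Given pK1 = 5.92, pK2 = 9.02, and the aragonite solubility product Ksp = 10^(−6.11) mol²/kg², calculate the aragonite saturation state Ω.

α₂ = 1 / (1 + [H⁺]/K2 + [H⁺]²/(K1K2)) = 1 / (1 + 10^+1.29 + 10^-0.52)
   = 1 / (1 + 19.498 + 0.30200) = 1/20.800 = 0.04808
[CO3²⁻] = α₂ × DIC = 0.04808 × 2.41 = 0.1159 mmol/kg
Ksp = 10^(−6.11) = 7.762×10^-7
Ω = [Ca²⁺][CO3²⁻]/Ksp = (10.4×10^-3)(1.159×10^-4) / 7.762×10^-7 = 1.55

Ω = 1.55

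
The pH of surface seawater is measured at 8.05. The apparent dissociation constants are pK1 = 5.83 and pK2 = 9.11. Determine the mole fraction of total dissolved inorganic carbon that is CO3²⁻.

α₂ = 1 / (1 + [H⁺]/K2 + [H⁺]²/(K1K2)) = 1 / (1 + 10^+1.06 + 10^-1.16)
   = 1 / (1 + 11.482 + 0.069183) = 1/12.551 = 0.07968

α₂ = 0.0797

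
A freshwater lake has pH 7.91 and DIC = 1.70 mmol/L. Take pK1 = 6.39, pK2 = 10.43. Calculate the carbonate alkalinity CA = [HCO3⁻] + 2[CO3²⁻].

CA = 1.66 mmol/L

CA = [HCO3⁻] + 2[CO3²⁻] = (α₁ + 2α₂)·DIC
At pH 7.91: [H⁺]/K1 = 10^-1.52 = 0.030200, K2/[H⁺] = 10^-2.52 = 0.0030200
α₁ = 1/(1 + 0.030200 + 0.0030200) = 1/1.0332 = 0.9678; α₂ = α₁·K2/[H⁺] = 0.002923
α₁ + 2α₂ = 0.9737
CA = 0.9737 × 1.70 = 1.66 mmol/L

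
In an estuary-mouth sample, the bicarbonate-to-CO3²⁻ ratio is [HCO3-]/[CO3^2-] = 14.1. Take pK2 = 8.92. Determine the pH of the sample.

pH = 7.77

From K2 = [H⁺][CO3^2-]/[HCO3-]:  pH = pK2 − log₁₀([HCO3-]/[CO3^2-])
log₁₀(14.1) = +1.149
pH = 8.92 − (+1.149) = 7.77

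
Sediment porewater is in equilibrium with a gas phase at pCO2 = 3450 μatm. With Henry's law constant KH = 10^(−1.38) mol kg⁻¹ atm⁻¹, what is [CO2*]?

[CO2*] = 144 μmol/kg

KH = 10^(−1.38) = 4.169×10^-2 mol kg⁻¹ atm⁻¹
[CO2*] = KH · pCO2 = 4.169×10^-2 × 3450×10^-6 atm = 1.44×10^-4 mol/kg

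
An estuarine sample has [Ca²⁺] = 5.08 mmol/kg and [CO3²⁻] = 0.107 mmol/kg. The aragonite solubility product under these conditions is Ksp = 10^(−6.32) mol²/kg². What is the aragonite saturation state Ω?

Ksp = 10^(−6.32) = 4.786×10^-7
Ω = [Ca²⁺][CO3²⁻]/Ksp = (5.08×10^-3)(0.107×10^-3) / 4.786×10^-7 = 1.14

Ω = 1.14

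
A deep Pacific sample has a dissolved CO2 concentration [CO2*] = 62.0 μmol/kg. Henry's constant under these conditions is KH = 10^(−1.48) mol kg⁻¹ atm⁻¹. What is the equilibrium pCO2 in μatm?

KH = 10^(−1.48) = 3.311×10^-2 mol kg⁻¹ atm⁻¹
pCO2 = [CO2*]/KH = 62.0×10^-6 / 3.311×10^-2 = 1.87×10^-3 atm = 1870 μatm

pCO2 = 1870 μatm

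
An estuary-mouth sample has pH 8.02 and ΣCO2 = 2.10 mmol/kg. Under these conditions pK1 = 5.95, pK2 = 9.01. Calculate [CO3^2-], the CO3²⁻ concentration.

α₂ = 1 / (1 + [H⁺]/K2 + [H⁺]²/(K1K2)) = 1 / (1 + 10^+0.99 + 10^-1.08)
   = 1 / (1 + 9.7724 + 0.083176) = 1/10.856 = 0.09212
[CO3²⁻] = α₂ × DIC = 0.09212 × 2.10 = 0.193 mmol/kg

[CO3²⁻] = 0.193 mmol/kg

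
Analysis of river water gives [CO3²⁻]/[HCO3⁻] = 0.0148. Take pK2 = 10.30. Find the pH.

From K2 = [H⁺][CO3²⁻]/[HCO3⁻]:  pH = pK2 + log₁₀([CO3²⁻]/[HCO3⁻])
log₁₀(0.0148) = -1.830
pH = 10.30 + (-1.830) = 8.47

pH = 8.47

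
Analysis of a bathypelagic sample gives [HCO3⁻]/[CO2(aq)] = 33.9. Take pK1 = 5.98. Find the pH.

From K1 = [H⁺][HCO3⁻]/[CO2(aq)]:  pH = pK1 + log₁₀([HCO3⁻]/[CO2(aq)])
log₁₀(33.9) = +1.530
pH = 5.98 + (+1.530) = 7.51

pH = 7.51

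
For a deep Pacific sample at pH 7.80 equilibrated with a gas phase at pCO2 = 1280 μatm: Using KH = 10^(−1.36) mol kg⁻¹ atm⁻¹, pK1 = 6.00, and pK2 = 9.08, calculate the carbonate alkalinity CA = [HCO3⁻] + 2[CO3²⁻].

CA = 3.90 mmol/kg

[CO2*] = KH · pCO2 = 10^(−1.36) × 1280×10^-6 = 5.587×10^-5 mol/kg
α₀ = 1/(1 + K1/[H⁺] + K1K2/[H⁺]²) = 1/(1 + 10^+1.80 + 10^+0.52) = 0.01484
DIC = [CO2*]/α₀ = 5.587×10^-5 / 0.01484 = 3.766 mmol/kg
CA = (α₁ + 2α₂)·DIC = (0.9360 + 2×0.04912) × 3.766 = 3.90 mmol/kg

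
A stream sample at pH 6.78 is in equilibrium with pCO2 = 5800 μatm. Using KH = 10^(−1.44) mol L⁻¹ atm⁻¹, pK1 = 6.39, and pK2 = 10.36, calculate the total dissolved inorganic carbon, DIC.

[CO2*] = KH · pCO2 = 10^(−1.44) × 5800×10^-6 = 2.106×10^-4 mol/L
α₀ = 1/(1 + K1/[H⁺] + K1K2/[H⁺]²) = 1/(1 + 10^+0.39 + 10^-3.19) = 0.2894
DIC = [CO2*]/α₀ = 2.106×10^-4 / 0.2894 = 0.728 mmol/L

DIC = 0.728 mmol/L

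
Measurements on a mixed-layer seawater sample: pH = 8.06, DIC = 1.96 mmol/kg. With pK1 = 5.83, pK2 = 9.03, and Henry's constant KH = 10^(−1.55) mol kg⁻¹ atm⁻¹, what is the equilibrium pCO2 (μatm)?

α₀ = 1 / (1 + K1/[H⁺] + K1K2/[H⁺]²) = 1 / (1 + 10^+2.23 + 10^+1.26)
   = 1 / (1 + 169.82 + 18.197) = 1/189.02 = 0.005290
[CO2*] = α₀ × DIC = 0.005290 × 1.96 = 0.01037 mmol/kg = 10.37 μmol/kg
pCO2 = [CO2*]/KH = 1.037×10^-5 / 2.818×10^-2 = 368 μatm

pCO2 = 368 μatm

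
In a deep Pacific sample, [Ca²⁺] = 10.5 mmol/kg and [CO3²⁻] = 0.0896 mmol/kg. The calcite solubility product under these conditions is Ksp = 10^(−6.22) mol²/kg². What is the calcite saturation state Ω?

Ksp = 10^(−6.22) = 6.026×10^-7
Ω = [Ca²⁺][CO3²⁻]/Ksp = (10.5×10^-3)(0.0896×10^-3) / 6.026×10^-7 = 1.56

Ω = 1.56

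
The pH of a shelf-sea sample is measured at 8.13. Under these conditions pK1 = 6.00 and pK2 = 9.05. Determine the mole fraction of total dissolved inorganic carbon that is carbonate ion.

α₂ = 0.107

α₂ = 1 / (1 + [H⁺]/K2 + [H⁺]²/(K1K2)) = 1 / (1 + 10^+0.92 + 10^-1.21)
   = 1 / (1 + 8.3176 + 0.061660) = 1/9.3793 = 0.1066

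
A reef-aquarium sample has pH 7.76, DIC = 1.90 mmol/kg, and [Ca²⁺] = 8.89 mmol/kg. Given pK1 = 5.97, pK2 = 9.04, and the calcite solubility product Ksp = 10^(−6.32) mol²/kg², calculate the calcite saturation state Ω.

Ω = 1.73

α₂ = 1 / (1 + [H⁺]/K2 + [H⁺]²/(K1K2)) = 1 / (1 + 10^+1.28 + 10^-0.51)
   = 1 / (1 + 19.055 + 0.30903) = 1/20.364 = 0.04911
[CO3²⁻] = α₂ × DIC = 0.04911 × 1.90 = 0.09330 mmol/kg
Ksp = 10^(−6.32) = 4.786×10^-7
Ω = [Ca²⁺][CO3²⁻]/Ksp = (8.89×10^-3)(9.330×10^-5) / 4.786×10^-7 = 1.73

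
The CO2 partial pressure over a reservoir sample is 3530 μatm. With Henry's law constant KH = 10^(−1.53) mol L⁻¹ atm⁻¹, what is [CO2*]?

[CO2*] = 104 μmol/L

KH = 10^(−1.53) = 2.951×10^-2 mol L⁻¹ atm⁻¹
[CO2*] = KH · pCO2 = 2.951×10^-2 × 3530×10^-6 atm = 1.04×10^-4 mol/L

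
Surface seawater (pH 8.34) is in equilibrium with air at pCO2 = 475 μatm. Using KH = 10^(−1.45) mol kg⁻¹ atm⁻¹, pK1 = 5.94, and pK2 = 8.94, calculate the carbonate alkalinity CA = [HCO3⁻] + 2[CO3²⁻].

CA = 6.36 mmol/kg

[CO2*] = KH · pCO2 = 10^(−1.45) × 475×10^-6 = 1.685×10^-5 mol/kg
α₀ = 1/(1 + K1/[H⁺] + K1K2/[H⁺]²) = 1/(1 + 10^+2.40 + 10^+1.80) = 0.003172
DIC = [CO2*]/α₀ = 1.685×10^-5 / 0.003172 = 5.314 mmol/kg
CA = (α₁ + 2α₂)·DIC = (0.7967 + 2×0.2001) × 5.314 = 6.36 mmol/kg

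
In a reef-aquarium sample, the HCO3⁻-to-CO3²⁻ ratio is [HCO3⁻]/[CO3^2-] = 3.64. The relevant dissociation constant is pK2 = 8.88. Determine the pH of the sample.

From K2 = [H⁺][CO3^2-]/[HCO3⁻]:  pH = pK2 − log₁₀([HCO3⁻]/[CO3^2-])
log₁₀(3.64) = +0.561
pH = 8.88 − (+0.561) = 8.32

pH = 8.32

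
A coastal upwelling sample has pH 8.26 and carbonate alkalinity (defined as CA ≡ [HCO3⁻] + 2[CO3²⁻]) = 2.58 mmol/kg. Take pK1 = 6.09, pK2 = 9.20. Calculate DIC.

DIC = 2.35 mmol/kg

CA = [HCO3⁻] + 2[CO3²⁻] = (α₁ + 2α₂)·DIC
At pH 8.26: [H⁺]/K1 = 10^-2.17 = 0.0067608, K2/[H⁺] = 10^-0.94 = 0.11482
α₁ = 1/(1 + 0.0067608 + 0.11482) = 1/1.1216 = 0.8916; α₂ = α₁·K2/[H⁺] = 0.1024
α₁ + 2α₂ = 1.0963
DIC = CA / (α₁ + 2α₂) = 2.58 / 1.0963 = 2.35 mmol/kg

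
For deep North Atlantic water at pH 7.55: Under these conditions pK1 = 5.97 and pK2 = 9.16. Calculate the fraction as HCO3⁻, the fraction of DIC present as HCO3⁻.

α₁ = 1 / (1 + [H⁺]/K1 + K2/[H⁺]) = 1 / (1 + 10^-1.58 + 10^-1.61)
   = 1 / (1 + 0.026303 + 0.024547) = 1/1.0508 = 0.9516

α₁ = 0.952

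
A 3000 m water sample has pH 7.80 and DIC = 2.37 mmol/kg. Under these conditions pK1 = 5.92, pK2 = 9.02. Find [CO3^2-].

α₂ = 1 / (1 + [H⁺]/K2 + [H⁺]²/(K1K2)) = 1 / (1 + 10^+1.22 + 10^-0.66)
   = 1 / (1 + 16.596 + 0.21878) = 1/17.815 = 0.05613
[CO3²⁻] = α₂ × DIC = 0.05613 × 2.37 = 0.133 mmol/kg

[CO3²⁻] = 0.133 mmol/kg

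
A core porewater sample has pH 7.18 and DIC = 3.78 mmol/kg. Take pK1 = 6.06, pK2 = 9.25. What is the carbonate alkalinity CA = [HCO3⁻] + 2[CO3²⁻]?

CA = 3.55 mmol/kg

CA = [HCO3⁻] + 2[CO3²⁻] = (α₁ + 2α₂)·DIC
At pH 7.18: [H⁺]/K1 = 10^-1.12 = 0.075858, K2/[H⁺] = 10^-2.07 = 0.0085114
α₁ = 1/(1 + 0.075858 + 0.0085114) = 1/1.0844 = 0.9222; α₂ = α₁·K2/[H⁺] = 0.007849
α₁ + 2α₂ = 0.9379
CA = 0.9379 × 3.78 = 3.55 mmol/kg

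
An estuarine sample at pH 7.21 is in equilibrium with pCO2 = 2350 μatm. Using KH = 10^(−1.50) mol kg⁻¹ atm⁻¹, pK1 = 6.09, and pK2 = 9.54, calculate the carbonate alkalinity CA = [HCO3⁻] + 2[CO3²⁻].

[CO2*] = KH · pCO2 = 10^(−1.50) × 2350×10^-6 = 7.431×10^-5 mol/kg
α₀ = 1/(1 + K1/[H⁺] + K1K2/[H⁺]²) = 1/(1 + 10^+1.12 + 10^-1.21) = 0.07020
DIC = [CO2*]/α₀ = 7.431×10^-5 / 0.07020 = 1.059 mmol/kg
CA = (α₁ + 2α₂)·DIC = (0.9255 + 2×0.004329) × 1.059 = 0.989 mmol/kg

CA = 0.989 mmol/kg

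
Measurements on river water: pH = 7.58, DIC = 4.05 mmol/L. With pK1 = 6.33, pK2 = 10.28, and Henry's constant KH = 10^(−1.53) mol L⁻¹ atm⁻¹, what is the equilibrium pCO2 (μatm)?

pCO2 = 7290 μatm

α₀ = 1 / (1 + K1/[H⁺] + K1K2/[H⁺]²) = 1 / (1 + 10^+1.25 + 10^-1.45)
   = 1 / (1 + 17.783 + 0.035481) = 1/18.818 = 0.05314
[CO2*] = α₀ × DIC = 0.05314 × 4.05 = 0.2152 mmol/L
pCO2 = [CO2*]/KH = 2.152×10^-4 / 2.951×10^-2 = 7290 μatm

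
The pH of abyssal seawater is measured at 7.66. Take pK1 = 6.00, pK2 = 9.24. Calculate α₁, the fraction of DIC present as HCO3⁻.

α₁ = 0.954

α₁ = 1 / (1 + [H⁺]/K1 + K2/[H⁺]) = 1 / (1 + 10^-1.66 + 10^-1.58)
   = 1 / (1 + 0.021878 + 0.026303) = 1/1.0482 = 0.9540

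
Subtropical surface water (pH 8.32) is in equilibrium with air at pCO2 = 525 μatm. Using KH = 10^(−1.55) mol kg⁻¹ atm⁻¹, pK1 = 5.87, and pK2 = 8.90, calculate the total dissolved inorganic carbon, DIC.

DIC = 5.28 mmol/kg

[CO2*] = KH · pCO2 = 10^(−1.55) × 525×10^-6 = 1.480×10^-5 mol/kg
α₀ = 1/(1 + K1/[H⁺] + K1K2/[H⁺]²) = 1/(1 + 10^+2.45 + 10^+1.87) = 0.002801
DIC = [CO2*]/α₀ = 1.480×10^-5 / 0.002801 = 5.28 mmol/kg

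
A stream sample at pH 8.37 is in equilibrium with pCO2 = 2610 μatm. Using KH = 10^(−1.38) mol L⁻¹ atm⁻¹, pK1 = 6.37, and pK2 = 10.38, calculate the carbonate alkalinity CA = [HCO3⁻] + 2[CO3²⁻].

CA = 11.1 mmol/L

[CO2*] = KH · pCO2 = 10^(−1.38) × 2610×10^-6 = 1.088×10^-4 mol/L
α₀ = 1/(1 + K1/[H⁺] + K1K2/[H⁺]²) = 1/(1 + 10^+2.00 + 10^-0.01) = 0.009806
DIC = [CO2*]/α₀ = 1.088×10^-4 / 0.009806 = 11.10 mmol/L
CA = (α₁ + 2α₂)·DIC = (0.9806 + 2×0.009583) × 11.10 = 11.1 mmol/L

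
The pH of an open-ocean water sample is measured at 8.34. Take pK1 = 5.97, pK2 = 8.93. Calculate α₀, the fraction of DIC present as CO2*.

α₀ = 0.00338

α₀ = 1 / (1 + K1/[H⁺] + K1K2/[H⁺]²) = 1 / (1 + 10^+2.37 + 10^+1.78)
   = 1 / (1 + 234.42 + 60.256) = 1/295.68 = 0.003382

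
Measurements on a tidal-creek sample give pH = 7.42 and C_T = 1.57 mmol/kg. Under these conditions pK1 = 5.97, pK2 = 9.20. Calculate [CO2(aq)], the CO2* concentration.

α₀ = 1 / (1 + K1/[H⁺] + K1K2/[H⁺]²) = 1 / (1 + 10^+1.45 + 10^-0.33)
   = 1 / (1 + 28.184 + 0.46774) = 1/29.652 = 0.03373
[CO2*] = α₀ × DIC = 0.03373 × 1.57 = 0.0529 mmol/kg

[CO2*] = 0.0529 mmol/kg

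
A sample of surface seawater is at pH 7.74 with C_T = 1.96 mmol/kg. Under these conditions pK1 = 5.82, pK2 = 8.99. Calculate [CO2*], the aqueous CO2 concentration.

[CO2*] = 0.0221 mmol/kg

α₀ = 1 / (1 + K1/[H⁺] + K1K2/[H⁺]²) = 1 / (1 + 10^+1.92 + 10^+0.67)
   = 1 / (1 + 83.176 + 4.6774) = 1/88.854 = 0.01125
[CO2*] = α₀ × DIC = 0.01125 × 1.96 = 0.0221 mmol/kg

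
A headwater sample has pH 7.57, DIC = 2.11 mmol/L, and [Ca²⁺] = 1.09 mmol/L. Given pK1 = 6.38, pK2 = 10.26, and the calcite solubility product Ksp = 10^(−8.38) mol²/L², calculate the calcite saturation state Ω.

Ω = 1.06

α₂ = 1 / (1 + [H⁺]/K2 + [H⁺]²/(K1K2)) = 1 / (1 + 10^+2.69 + 10^+1.50)
   = 1 / (1 + 489.78 + 31.623) = 1/522.40 = 0.001914
[CO3²⁻] = α₂ × DIC = 0.001914 × 2.11 = 0.004039 mmol/L = 4.039 μmol/L
Ksp = 10^(−8.38) = 4.169×10^-9
Ω = [Ca²⁺][CO3²⁻]/Ksp = (1.09×10^-3)(4.039×10^-6) / 4.169×10^-9 = 1.06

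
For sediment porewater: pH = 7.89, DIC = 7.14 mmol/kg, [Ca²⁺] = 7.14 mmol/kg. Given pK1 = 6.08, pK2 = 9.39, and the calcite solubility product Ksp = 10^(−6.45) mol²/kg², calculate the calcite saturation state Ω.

α₂ = 1 / (1 + [H⁺]/K2 + [H⁺]²/(K1K2)) = 1 / (1 + 10^+1.50 + 10^-0.31)
   = 1 / (1 + 31.623 + 0.48978) = 1/33.113 = 0.03020
[CO3²⁻] = α₂ × DIC = 0.03020 × 7.14 = 0.2156 mmol/kg
Ksp = 10^(−6.45) = 3.548×10^-7
Ω = [Ca²⁺][CO3²⁻]/Ksp = (7.14×10^-3)(2.156×10^-4) / 3.548×10^-7 = 4.34

Ω = 4.34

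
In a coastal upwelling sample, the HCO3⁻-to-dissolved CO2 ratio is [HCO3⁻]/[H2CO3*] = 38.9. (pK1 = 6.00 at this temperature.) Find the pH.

From K1 = [H⁺][HCO3⁻]/[H2CO3*]:  pH = pK1 + log₁₀([HCO3⁻]/[H2CO3*])
log₁₀(38.9) = +1.590
pH = 6.00 + (+1.590) = 7.59

pH = 7.59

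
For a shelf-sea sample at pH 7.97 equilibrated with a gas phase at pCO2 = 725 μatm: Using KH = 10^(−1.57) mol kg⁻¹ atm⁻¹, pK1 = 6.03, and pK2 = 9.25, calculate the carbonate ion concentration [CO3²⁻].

[CO3²⁻] = 0.0892 mmol/kg

[CO2*] = KH · pCO2 = 10^(−1.57) × 725×10^-6 = 1.951×10^-5 mol/kg
α₀ = 1/(1 + K1/[H⁺] + K1K2/[H⁺]²) = 1/(1 + 10^+1.94 + 10^+0.66) = 0.01079
DIC = [CO2*]/α₀ = 1.951×10^-5 / 0.01079 = 1.808 mmol/kg
[CO3²⁻] = α₂·DIC; α₂ = 0.04933, so [CO3²⁻] = 0.04933 × 1.808 = 0.0892 mmol/kg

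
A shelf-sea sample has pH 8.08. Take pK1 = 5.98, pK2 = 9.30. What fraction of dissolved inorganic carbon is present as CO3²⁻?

α₂ = 0.0564

α₂ = 1 / (1 + [H⁺]/K2 + [H⁺]²/(K1K2)) = 1 / (1 + 10^+1.22 + 10^-0.88)
   = 1 / (1 + 16.596 + 0.13183) = 1/17.728 = 0.05641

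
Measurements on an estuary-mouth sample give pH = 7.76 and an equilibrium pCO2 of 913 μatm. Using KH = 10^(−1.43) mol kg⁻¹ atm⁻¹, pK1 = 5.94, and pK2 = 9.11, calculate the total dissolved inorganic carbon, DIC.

DIC = 2.38 mmol/kg

[CO2*] = KH · pCO2 = 10^(−1.43) × 913×10^-6 = 3.392×10^-5 mol/kg
α₀ = 1/(1 + K1/[H⁺] + K1K2/[H⁺]²) = 1/(1 + 10^+1.82 + 10^+0.47) = 0.01428
DIC = [CO2*]/α₀ = 3.392×10^-5 / 0.01428 = 2.38 mmol/kg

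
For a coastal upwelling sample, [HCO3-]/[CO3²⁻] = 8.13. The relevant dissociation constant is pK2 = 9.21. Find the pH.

From K2 = [H⁺][CO3²⁻]/[HCO3-]:  pH = pK2 − log₁₀([HCO3-]/[CO3²⁻])
log₁₀(8.13) = +0.910
pH = 9.21 − (+0.910) = 8.30

pH = 8.30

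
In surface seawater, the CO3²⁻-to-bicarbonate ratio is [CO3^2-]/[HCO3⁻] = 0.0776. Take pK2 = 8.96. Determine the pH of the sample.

From K2 = [H⁺][CO3^2-]/[HCO3⁻]:  pH = pK2 + log₁₀([CO3^2-]/[HCO3⁻])
log₁₀(0.0776) = -1.110
pH = 8.96 + (-1.110) = 7.85

pH = 7.85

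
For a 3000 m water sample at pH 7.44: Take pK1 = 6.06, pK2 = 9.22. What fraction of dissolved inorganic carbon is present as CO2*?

α₀ = 0.0394

α₀ = 1 / (1 + K1/[H⁺] + K1K2/[H⁺]²) = 1 / (1 + 10^+1.38 + 10^-0.40)
   = 1 / (1 + 23.988 + 0.39811) = 1/25.386 = 0.03939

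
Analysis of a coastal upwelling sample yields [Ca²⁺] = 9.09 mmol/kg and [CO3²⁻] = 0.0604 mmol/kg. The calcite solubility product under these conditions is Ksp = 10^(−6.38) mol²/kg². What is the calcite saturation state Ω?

Ksp = 10^(−6.38) = 4.169×10^-7
Ω = [Ca²⁺][CO3²⁻]/Ksp = (9.09×10^-3)(0.0604×10^-3) / 4.169×10^-7 = 1.32

Ω = 1.32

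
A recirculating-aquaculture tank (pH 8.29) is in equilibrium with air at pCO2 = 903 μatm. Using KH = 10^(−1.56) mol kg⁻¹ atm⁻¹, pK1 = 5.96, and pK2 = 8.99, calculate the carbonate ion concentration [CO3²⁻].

[CO3²⁻] = 1.06 mmol/kg

[CO2*] = KH · pCO2 = 10^(−1.56) × 903×10^-6 = 2.487×10^-5 mol/kg
α₀ = 1/(1 + K1/[H⁺] + K1K2/[H⁺]²) = 1/(1 + 10^+2.33 + 10^+1.63) = 0.003884
DIC = [CO2*]/α₀ = 2.487×10^-5 / 0.003884 = 6.403 mmol/kg
[CO3²⁻] = α₂·DIC; α₂ = 0.1657, so [CO3²⁻] = 0.1657 × 6.403 = 1.06 mmol/kg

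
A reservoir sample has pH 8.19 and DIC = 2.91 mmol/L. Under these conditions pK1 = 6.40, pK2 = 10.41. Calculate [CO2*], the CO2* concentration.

[CO2*] = 0.0462 mmol/L

α₀ = 1 / (1 + K1/[H⁺] + K1K2/[H⁺]²) = 1 / (1 + 10^+1.79 + 10^-0.43)
   = 1 / (1 + 61.660 + 0.37154) = 1/63.031 = 0.01587
[CO2*] = α₀ × DIC = 0.01587 × 2.91 = 0.0462 mmol/L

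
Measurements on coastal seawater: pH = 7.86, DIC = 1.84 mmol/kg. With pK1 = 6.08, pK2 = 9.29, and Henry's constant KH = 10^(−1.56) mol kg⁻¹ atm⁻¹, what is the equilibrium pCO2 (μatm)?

α₀ = 1 / (1 + K1/[H⁺] + K1K2/[H⁺]²) = 1 / (1 + 10^+1.78 + 10^+0.35)
   = 1 / (1 + 60.256 + 2.2387) = 1/63.495 = 0.01575
[CO2*] = α₀ × DIC = 0.01575 × 1.84 = 0.02898 mmol/kg
pCO2 = [CO2*]/KH = 2.898×10^-5 / 2.754×10^-2 = 1050 μatm

pCO2 = 1050 μatm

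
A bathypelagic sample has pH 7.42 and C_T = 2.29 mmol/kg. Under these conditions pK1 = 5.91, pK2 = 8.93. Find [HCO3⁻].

α₁ = 1 / (1 + [H⁺]/K1 + K2/[H⁺]) = 1 / (1 + 10^-1.51 + 10^-1.51)
   = 1 / (1 + 0.030903 + 0.030903) = 1/1.0618 = 0.9418
[HCO3⁻] = α₁ × DIC = 0.9418 × 2.29 = 2.16 mmol/kg

[HCO3⁻] = 2.16 mmol/kg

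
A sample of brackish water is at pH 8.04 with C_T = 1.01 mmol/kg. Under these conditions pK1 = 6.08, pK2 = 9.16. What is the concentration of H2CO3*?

α₀ = 1 / (1 + K1/[H⁺] + K1K2/[H⁺]²) = 1 / (1 + 10^+1.96 + 10^+0.84)
   = 1 / (1 + 91.201 + 6.9183) = 1/99.119 = 0.01009
[CO2*] = α₀ × DIC = 0.01009 × 1.01 = 0.0102 mmol/kg = 10.2 μmol/kg

[CO2*] = 10.2 μmol/kg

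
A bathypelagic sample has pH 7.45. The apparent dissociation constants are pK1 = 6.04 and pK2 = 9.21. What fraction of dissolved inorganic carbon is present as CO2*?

α₀ = 0.0368

α₀ = 1 / (1 + K1/[H⁺] + K1K2/[H⁺]²) = 1 / (1 + 10^+1.41 + 10^-0.35)
   = 1 / (1 + 25.704 + 0.44668) = 1/27.151 = 0.03683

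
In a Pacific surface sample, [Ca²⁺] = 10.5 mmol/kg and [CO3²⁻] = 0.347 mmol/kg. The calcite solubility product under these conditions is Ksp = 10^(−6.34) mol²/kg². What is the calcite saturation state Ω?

Ksp = 10^(−6.34) = 4.571×10^-7
Ω = [Ca²⁺][CO3²⁻]/Ksp = (10.5×10^-3)(0.347×10^-3) / 4.571×10^-7 = 7.97

Ω = 7.97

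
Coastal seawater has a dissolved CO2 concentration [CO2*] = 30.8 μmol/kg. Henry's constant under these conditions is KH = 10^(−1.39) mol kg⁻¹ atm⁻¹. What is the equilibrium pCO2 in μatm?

pCO2 = 756 μatm

KH = 10^(−1.39) = 4.074×10^-2 mol kg⁻¹ atm⁻¹
pCO2 = [CO2*]/KH = 30.8×10^-6 / 4.074×10^-2 = 7.56×10^-4 atm = 756 μatm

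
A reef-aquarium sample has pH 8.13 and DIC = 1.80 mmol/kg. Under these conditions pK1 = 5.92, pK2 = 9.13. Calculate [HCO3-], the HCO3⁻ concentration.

[HCO3⁻] = 1.63 mmol/kg

α₁ = 1 / (1 + [H⁺]/K1 + K2/[H⁺]) = 1 / (1 + 10^-2.21 + 10^-1.00)
   = 1 / (1 + 0.0061660 + 0.10000) = 1/1.1062 = 0.9040
[HCO3⁻] = α₁ × DIC = 0.9040 × 1.80 = 1.63 mmol/kg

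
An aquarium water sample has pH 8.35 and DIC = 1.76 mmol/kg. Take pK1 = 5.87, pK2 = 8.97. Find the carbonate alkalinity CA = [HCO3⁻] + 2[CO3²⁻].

CA = [HCO3⁻] + 2[CO3²⁻] = (α₁ + 2α₂)·DIC
At pH 8.35: [H⁺]/K1 = 10^-2.48 = 0.0033113, K2/[H⁺] = 10^-0.62 = 0.23988
α₁ = 1/(1 + 0.0033113 + 0.23988) = 1/1.2432 = 0.8044; α₂ = α₁·K2/[H⁺] = 0.1930
α₁ + 2α₂ = 1.1903
CA = 1.1903 × 1.76 = 2.09 mmol/kg

CA = 2.09 mmol/kg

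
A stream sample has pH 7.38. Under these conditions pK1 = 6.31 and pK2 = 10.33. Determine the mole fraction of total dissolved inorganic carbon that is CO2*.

α₀ = 1 / (1 + K1/[H⁺] + K1K2/[H⁺]²) = 1 / (1 + 10^+1.07 + 10^-1.88)
   = 1 / (1 + 11.749 + 0.013183) = 1/12.762 = 0.07836

α₀ = 0.0784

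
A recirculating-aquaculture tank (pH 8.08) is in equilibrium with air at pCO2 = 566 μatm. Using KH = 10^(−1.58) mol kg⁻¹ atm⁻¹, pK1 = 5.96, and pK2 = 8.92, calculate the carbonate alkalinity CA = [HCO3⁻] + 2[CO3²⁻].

[CO2*] = KH · pCO2 = 10^(−1.58) × 566×10^-6 = 1.489×10^-5 mol/kg
α₀ = 1/(1 + K1/[H⁺] + K1K2/[H⁺]²) = 1/(1 + 10^+2.12 + 10^+1.28) = 0.006584
DIC = [CO2*]/α₀ = 1.489×10^-5 / 0.006584 = 2.261 mmol/kg
CA = (α₁ + 2α₂)·DIC = (0.8680 + 2×0.1255) × 2.261 = 2.53 mmol/kg

CA = 2.53 mmol/kg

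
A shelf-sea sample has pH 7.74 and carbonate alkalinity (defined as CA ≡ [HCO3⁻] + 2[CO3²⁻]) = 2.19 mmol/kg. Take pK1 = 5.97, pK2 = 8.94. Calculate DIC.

DIC = 2.10 mmol/kg

CA = [HCO3⁻] + 2[CO3²⁻] = (α₁ + 2α₂)·DIC
At pH 7.74: [H⁺]/K1 = 10^-1.77 = 0.016982, K2/[H⁺] = 10^-1.20 = 0.063096
α₁ = 1/(1 + 0.016982 + 0.063096) = 1/1.0801 = 0.9259; α₂ = α₁·K2/[H⁺] = 0.05842
α₁ + 2α₂ = 1.0427
DIC = CA / (α₁ + 2α₂) = 2.19 / 1.0427 = 2.10 mmol/kg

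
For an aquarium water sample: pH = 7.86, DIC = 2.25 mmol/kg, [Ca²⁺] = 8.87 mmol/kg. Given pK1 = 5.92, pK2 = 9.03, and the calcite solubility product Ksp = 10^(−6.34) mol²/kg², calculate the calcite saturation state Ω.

α₂ = 1 / (1 + [H⁺]/K2 + [H⁺]²/(K1K2)) = 1 / (1 + 10^+1.17 + 10^-0.77)
   = 1 / (1 + 14.791 + 0.16982) = 1/15.961 = 0.06265
[CO3²⁻] = α₂ × DIC = 0.06265 × 2.25 = 0.1410 mmol/kg
Ksp = 10^(−6.34) = 4.571×10^-7
Ω = [Ca²⁺][CO3²⁻]/Ksp = (8.87×10^-3)(1.410×10^-4) / 4.571×10^-7 = 2.74

Ω = 2.74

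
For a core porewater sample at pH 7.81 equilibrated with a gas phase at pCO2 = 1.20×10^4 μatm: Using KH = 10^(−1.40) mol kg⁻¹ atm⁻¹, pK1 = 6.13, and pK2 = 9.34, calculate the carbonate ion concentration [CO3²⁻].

[CO2*] = KH · pCO2 = 10^(−1.40) × 1.20×10^4×10^-6 = 4.777×10^-4 mol/kg
α₀ = 1/(1 + K1/[H⁺] + K1K2/[H⁺]²) = 1/(1 + 10^+1.68 + 10^+0.15) = 0.01989
DIC = [CO2*]/α₀ = 4.777×10^-4 / 0.01989 = 24.02 mmol/kg
[CO3²⁻] = α₂·DIC; α₂ = 0.02810, so [CO3²⁻] = 0.02810 × 24.02 = 0.675 mmol/kg

[CO3²⁻] = 0.675 mmol/kg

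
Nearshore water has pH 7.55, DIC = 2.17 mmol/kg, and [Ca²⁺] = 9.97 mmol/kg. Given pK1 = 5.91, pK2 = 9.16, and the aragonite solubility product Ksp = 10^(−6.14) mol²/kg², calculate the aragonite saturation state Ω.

Ω = 0.700

α₂ = 1 / (1 + [H⁺]/K2 + [H⁺]²/(K1K2)) = 1 / (1 + 10^+1.61 + 10^-0.03)
   = 1 / (1 + 40.738 + 0.93325) = 1/42.671 = 0.02343
[CO3²⁻] = α₂ × DIC = 0.02343 × 2.17 = 0.05085 mmol/kg
Ksp = 10^(−6.14) = 7.244×10^-7
Ω = [Ca²⁺][CO3²⁻]/Ksp = (9.97×10^-3)(5.085×10^-5) / 7.244×10^-7 = 0.700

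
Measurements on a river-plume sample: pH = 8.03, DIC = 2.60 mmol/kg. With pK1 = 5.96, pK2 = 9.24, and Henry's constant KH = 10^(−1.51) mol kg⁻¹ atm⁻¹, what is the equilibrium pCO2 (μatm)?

pCO2 = 669 μatm

α₀ = 1 / (1 + K1/[H⁺] + K1K2/[H⁺]²) = 1 / (1 + 10^+2.07 + 10^+0.86)
   = 1 / (1 + 117.49 + 7.2444) = 1/125.73 = 0.007953
[CO2*] = α₀ × DIC = 0.007953 × 2.60 = 0.02068 mmol/kg
pCO2 = [CO2*]/KH = 2.068×10^-5 / 3.090×10^-2 = 669 μatm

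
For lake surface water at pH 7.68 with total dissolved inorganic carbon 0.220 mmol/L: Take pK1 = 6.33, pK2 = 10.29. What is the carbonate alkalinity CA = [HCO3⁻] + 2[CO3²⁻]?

CA = [HCO3⁻] + 2[CO3²⁻] = (α₁ + 2α₂)·DIC
At pH 7.68: [H⁺]/K1 = 10^-1.35 = 0.044668, K2/[H⁺] = 10^-2.61 = 0.0024547
α₁ = 1/(1 + 0.044668 + 0.0024547) = 1/1.0471 = 0.9550; α₂ = α₁·K2/[H⁺] = 0.002344
α₁ + 2α₂ = 0.9597
CA = 0.9597 × 0.220 = 0.211 mmol/L

CA = 0.211 mmol/L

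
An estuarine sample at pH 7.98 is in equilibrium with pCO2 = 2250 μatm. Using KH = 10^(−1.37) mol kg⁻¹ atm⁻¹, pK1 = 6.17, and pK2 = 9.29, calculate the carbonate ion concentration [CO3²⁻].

[CO3²⁻] = 0.304 mmol/kg

[CO2*] = KH · pCO2 = 10^(−1.37) × 2250×10^-6 = 9.598×10^-5 mol/kg
α₀ = 1/(1 + K1/[H⁺] + K1K2/[H⁺]²) = 1/(1 + 10^+1.81 + 10^+0.50) = 0.01455
DIC = [CO2*]/α₀ = 9.598×10^-5 / 0.01455 = 6.597 mmol/kg
[CO3²⁻] = α₂·DIC; α₂ = 0.04601, so [CO3²⁻] = 0.04601 × 6.597 = 0.304 mmol/kg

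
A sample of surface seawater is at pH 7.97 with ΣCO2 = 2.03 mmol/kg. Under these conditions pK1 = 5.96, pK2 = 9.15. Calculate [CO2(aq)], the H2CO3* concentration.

α₀ = 1 / (1 + K1/[H⁺] + K1K2/[H⁺]²) = 1 / (1 + 10^+2.01 + 10^+0.83)
   = 1 / (1 + 102.33 + 6.7608) = 1/110.09 = 0.009083
[CO2*] = α₀ × DIC = 0.009083 × 2.03 = 0.0184 mmol/kg = 18.4 μmol/kg

[CO2*] = 18.4 μmol/kg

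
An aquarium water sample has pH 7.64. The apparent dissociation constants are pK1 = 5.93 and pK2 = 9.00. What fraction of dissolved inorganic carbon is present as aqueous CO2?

α₀ = 0.0183

α₀ = 1 / (1 + K1/[H⁺] + K1K2/[H⁺]²) = 1 / (1 + 10^+1.71 + 10^+0.35)
   = 1 / (1 + 51.286 + 2.2387) = 1/54.525 = 0.01834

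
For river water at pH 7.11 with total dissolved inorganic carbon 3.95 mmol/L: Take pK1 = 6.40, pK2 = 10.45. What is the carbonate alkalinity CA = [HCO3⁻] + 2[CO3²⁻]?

CA = [HCO3⁻] + 2[CO3²⁻] = (α₁ + 2α₂)·DIC
At pH 7.11: [H⁺]/K1 = 10^-0.71 = 0.19498, K2/[H⁺] = 10^-3.34 = 0.00045709
α₁ = 1/(1 + 0.19498 + 0.00045709) = 1/1.1954 = 0.8365; α₂ = α₁·K2/[H⁺] = 0.0003824
α₁ + 2α₂ = 0.8373
CA = 0.8373 × 3.95 = 3.31 mmol/L

CA = 3.31 mmol/L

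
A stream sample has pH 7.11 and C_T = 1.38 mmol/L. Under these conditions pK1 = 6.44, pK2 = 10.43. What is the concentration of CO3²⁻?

[CO3²⁻] = 0.544 μmol/L

α₂ = 1 / (1 + [H⁺]/K2 + [H⁺]²/(K1K2)) = 1 / (1 + 10^+3.32 + 10^+2.65)
   = 1 / (1 + 2089.3 + 446.68) = 1/2537.0 = 0.0003942
[CO3²⁻] = α₂ × DIC = 0.0003942 × 1.38 = 0.000544 mmol/L = 0.544 μmol/L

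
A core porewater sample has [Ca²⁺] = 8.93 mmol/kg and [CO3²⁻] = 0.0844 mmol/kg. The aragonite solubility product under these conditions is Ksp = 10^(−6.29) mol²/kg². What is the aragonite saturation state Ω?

Ω = 1.47

Ksp = 10^(−6.29) = 5.129×10^-7
Ω = [Ca²⁺][CO3²⁻]/Ksp = (8.93×10^-3)(0.0844×10^-3) / 5.129×10^-7 = 1.47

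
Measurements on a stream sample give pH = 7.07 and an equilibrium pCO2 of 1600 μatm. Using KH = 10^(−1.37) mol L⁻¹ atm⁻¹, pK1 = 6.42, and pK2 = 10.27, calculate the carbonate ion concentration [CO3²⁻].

[CO3²⁻] = 0.192 μmol/L

[CO2*] = KH · pCO2 = 10^(−1.37) × 1600×10^-6 = 6.825×10^-5 mol/L
α₀ = 1/(1 + K1/[H⁺] + K1K2/[H⁺]²) = 1/(1 + 10^+0.65 + 10^-2.55) = 0.1828
DIC = [CO2*]/α₀ = 6.825×10^-5 / 0.1828 = 0.3733 mmol/L
[CO3²⁻] = α₂·DIC; α₂ = 0.0005153, so [CO3²⁻] = 0.0005153 × 0.3733 = 0.000192 mmol/L = 0.192 μmol/L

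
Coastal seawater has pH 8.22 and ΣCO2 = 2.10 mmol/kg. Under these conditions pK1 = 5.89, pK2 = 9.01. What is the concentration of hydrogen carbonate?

α₁ = 1 / (1 + [H⁺]/K1 + K2/[H⁺]) = 1 / (1 + 10^-2.33 + 10^-0.79)
   = 1 / (1 + 0.0046774 + 0.16218) = 1/1.1669 = 0.8570
[HCO3⁻] = α₁ × DIC = 0.8570 × 2.10 = 1.80 mmol/kg

[HCO3⁻] = 1.80 mmol/kg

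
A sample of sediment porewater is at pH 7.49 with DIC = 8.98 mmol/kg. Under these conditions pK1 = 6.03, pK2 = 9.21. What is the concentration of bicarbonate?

[HCO3⁻] = 8.52 mmol/kg

α₁ = 1 / (1 + [H⁺]/K1 + K2/[H⁺]) = 1 / (1 + 10^-1.46 + 10^-1.72)
   = 1 / (1 + 0.034674 + 0.019055) = 1/1.0537 = 0.9490
[HCO3⁻] = α₁ × DIC = 0.9490 × 8.98 = 8.52 mmol/kg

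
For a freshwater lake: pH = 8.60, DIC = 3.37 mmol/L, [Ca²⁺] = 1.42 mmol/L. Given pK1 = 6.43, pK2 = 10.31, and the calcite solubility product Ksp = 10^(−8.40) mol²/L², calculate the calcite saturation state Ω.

α₂ = 1 / (1 + [H⁺]/K2 + [H⁺]²/(K1K2)) = 1 / (1 + 10^+1.71 + 10^-0.46)
   = 1 / (1 + 51.286 + 0.34674) = 1/52.633 = 0.01900
[CO3²⁻] = α₂ × DIC = 0.01900 × 3.37 = 0.06403 mmol/L
Ksp = 10^(−8.40) = 3.981×10^-9
Ω = [Ca²⁺][CO3²⁻]/Ksp = (1.42×10^-3)(6.403×10^-5) / 3.981×10^-9 = 22.8

Ω = 22.8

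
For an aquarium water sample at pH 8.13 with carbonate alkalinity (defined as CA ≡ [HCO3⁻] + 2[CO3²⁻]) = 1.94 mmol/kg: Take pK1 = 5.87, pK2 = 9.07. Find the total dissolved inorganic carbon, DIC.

CA = [HCO3⁻] + 2[CO3²⁻] = (α₁ + 2α₂)·DIC
At pH 8.13: [H⁺]/K1 = 10^-2.26 = 0.0054954, K2/[H⁺] = 10^-0.94 = 0.11482
α₁ = 1/(1 + 0.0054954 + 0.11482) = 1/1.1203 = 0.8926; α₂ = α₁·K2/[H⁺] = 0.1025
α₁ + 2α₂ = 1.0976
DIC = CA / (α₁ + 2α₂) = 1.94 / 1.0976 = 1.77 mmol/kg

DIC = 1.77 mmol/kg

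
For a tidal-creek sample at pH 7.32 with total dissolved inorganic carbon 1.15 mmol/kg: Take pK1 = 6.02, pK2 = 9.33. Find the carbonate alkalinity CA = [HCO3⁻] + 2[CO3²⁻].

CA = 1.11 mmol/kg

CA = [HCO3⁻] + 2[CO3²⁻] = (α₁ + 2α₂)·DIC
At pH 7.32: [H⁺]/K1 = 10^-1.30 = 0.050119, K2/[H⁺] = 10^-2.01 = 0.0097724
α₁ = 1/(1 + 0.050119 + 0.0097724) = 1/1.0599 = 0.9435; α₂ = α₁·K2/[H⁺] = 0.009220
α₁ + 2α₂ = 0.9619
CA = 0.9619 × 1.15 = 1.11 mmol/kg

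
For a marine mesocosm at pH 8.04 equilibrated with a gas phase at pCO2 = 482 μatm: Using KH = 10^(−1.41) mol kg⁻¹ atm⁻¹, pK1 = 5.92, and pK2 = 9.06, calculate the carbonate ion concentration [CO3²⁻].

[CO3²⁻] = 0.236 mmol/kg

[CO2*] = KH · pCO2 = 10^(−1.41) × 482×10^-6 = 1.875×10^-5 mol/kg
α₀ = 1/(1 + K1/[H⁺] + K1K2/[H⁺]²) = 1/(1 + 10^+2.12 + 10^+1.10) = 0.006877
DIC = [CO2*]/α₀ = 1.875×10^-5 / 0.006877 = 2.727 mmol/kg
[CO3²⁻] = α₂·DIC; α₂ = 0.08657, so [CO3²⁻] = 0.08657 × 2.727 = 0.236 mmol/kg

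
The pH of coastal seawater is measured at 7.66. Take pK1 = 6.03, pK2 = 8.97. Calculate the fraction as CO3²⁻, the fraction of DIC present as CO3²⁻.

α₂ = 0.0457

α₂ = 1 / (1 + [H⁺]/K2 + [H⁺]²/(K1K2)) = 1 / (1 + 10^+1.31 + 10^-0.32)
   = 1 / (1 + 20.417 + 0.47863) = 1/21.896 = 0.04567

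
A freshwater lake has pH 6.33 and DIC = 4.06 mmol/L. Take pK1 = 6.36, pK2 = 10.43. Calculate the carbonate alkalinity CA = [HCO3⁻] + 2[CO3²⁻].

CA = [HCO3⁻] + 2[CO3²⁻] = (α₁ + 2α₂)·DIC
At pH 6.33: [H⁺]/K1 = 10^0.03 = 1.0715, K2/[H⁺] = 10^-4.10 = 7.9433×10^-5
α₁ = 1/(1 + 1.0715 + 7.9433×10^-5) = 1/2.0716 = 0.4827; α₂ = α₁·K2/[H⁺] = 3.834×10^-5
α₁ + 2α₂ = 0.4828
CA = 0.4828 × 4.06 = 1.96 mmol/L

CA = 1.96 mmol/L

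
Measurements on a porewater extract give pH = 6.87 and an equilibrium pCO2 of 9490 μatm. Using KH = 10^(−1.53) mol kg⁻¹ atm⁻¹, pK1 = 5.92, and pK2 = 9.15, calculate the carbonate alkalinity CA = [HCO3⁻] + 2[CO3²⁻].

CA = 2.52 mmol/kg

[CO2*] = KH · pCO2 = 10^(−1.53) × 9490×10^-6 = 2.801×10^-4 mol/kg
α₀ = 1/(1 + K1/[H⁺] + K1K2/[H⁺]²) = 1/(1 + 10^+0.95 + 10^-1.33) = 0.1004
DIC = [CO2*]/α₀ = 2.801×10^-4 / 0.1004 = 2.789 mmol/kg
CA = (α₁ + 2α₂)·DIC = (0.8949 + 2×0.004696) × 2.789 = 2.52 mmol/kg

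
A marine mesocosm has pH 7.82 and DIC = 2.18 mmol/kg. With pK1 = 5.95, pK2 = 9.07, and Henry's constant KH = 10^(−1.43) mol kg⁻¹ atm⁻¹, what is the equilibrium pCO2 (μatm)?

α₀ = 1 / (1 + K1/[H⁺] + K1K2/[H⁺]²) = 1 / (1 + 10^+1.87 + 10^+0.62)
   = 1 / (1 + 74.131 + 4.1687) = 1/79.300 = 0.01261
[CO2*] = α₀ × DIC = 0.01261 × 2.18 = 0.02749 mmol/kg
pCO2 = [CO2*]/KH = 2.749×10^-5 / 3.715×10^-2 = 740 μatm

pCO2 = 740 μatm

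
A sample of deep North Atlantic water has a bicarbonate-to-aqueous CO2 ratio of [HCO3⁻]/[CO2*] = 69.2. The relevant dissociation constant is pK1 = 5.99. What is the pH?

pH = 7.83

From K1 = [H⁺][HCO3⁻]/[CO2*]:  pH = pK1 + log₁₀([HCO3⁻]/[CO2*])
log₁₀(69.2) = +1.840
pH = 5.99 + (+1.840) = 7.83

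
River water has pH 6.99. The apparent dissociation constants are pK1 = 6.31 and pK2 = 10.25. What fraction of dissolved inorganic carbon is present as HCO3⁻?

α₁ = 1 / (1 + [H⁺]/K1 + K2/[H⁺]) = 1 / (1 + 10^-0.68 + 10^-3.26)
   = 1 / (1 + 0.20893 + 0.00054954) = 1/1.2095 = 0.8268

α₁ = 0.827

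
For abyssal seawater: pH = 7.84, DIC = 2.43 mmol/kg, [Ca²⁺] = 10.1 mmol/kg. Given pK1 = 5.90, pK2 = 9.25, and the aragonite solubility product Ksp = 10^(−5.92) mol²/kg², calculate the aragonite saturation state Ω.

Ω = 0.756

α₂ = 1 / (1 + [H⁺]/K2 + [H⁺]²/(K1K2)) = 1 / (1 + 10^+1.41 + 10^-0.53)
   = 1 / (1 + 25.704 + 0.29512) = 1/26.999 = 0.03704
[CO3²⁻] = α₂ × DIC = 0.03704 × 2.43 = 0.09000 mmol/kg
Ksp = 10^(−5.92) = 1.202×10^-6
Ω = [Ca²⁺][CO3²⁻]/Ksp = (10.1×10^-3)(9.000×10^-5) / 1.202×10^-6 = 0.756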